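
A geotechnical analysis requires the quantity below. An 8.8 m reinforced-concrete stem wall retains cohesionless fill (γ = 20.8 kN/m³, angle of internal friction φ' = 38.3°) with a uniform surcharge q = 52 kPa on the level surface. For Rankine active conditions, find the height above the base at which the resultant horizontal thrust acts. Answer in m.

K_a = 0.2347.
Triangular part P₁ = ½K_aγH² = 189.1 at H/3 = 2.933 m; rectangular part P₂ = K_a q H = 107.4 at H/2 = 4.400 m.
ȳ = (P₁·2.933 + P₂·4.400)/(P₁+P₂) = 3.465 m.

3.46 m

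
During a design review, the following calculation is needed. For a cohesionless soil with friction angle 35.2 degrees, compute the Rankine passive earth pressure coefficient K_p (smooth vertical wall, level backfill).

K_p = (1 + sin φ)/(1 − sin φ) = tan²(45° + 35.2°/2) = 3.722.

3.72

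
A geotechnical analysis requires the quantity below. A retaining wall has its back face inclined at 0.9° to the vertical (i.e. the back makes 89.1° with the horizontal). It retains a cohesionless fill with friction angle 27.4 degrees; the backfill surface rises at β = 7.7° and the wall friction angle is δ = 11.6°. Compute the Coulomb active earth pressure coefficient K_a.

K_a = sin²(α+φ) / [sin²α · sin(α−δ) · (1 + √{sin(φ+δ)sin(φ−β) / (sin(α−δ)sin(α+β))})²].
With α = 89.1°, φ = 27.4°, δ = 11.6°, β = 7.7°: K_a = 0.3809.

0.381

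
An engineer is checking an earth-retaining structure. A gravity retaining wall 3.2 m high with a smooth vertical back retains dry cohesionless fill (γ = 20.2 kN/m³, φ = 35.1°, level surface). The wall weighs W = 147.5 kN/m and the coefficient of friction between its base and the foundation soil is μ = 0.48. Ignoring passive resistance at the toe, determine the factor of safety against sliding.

2.54

K_a = tan²(45° − 35.1°/2) = 0.2698.
P_a = ½K_aγH² = 0.5×0.2698×20.2×3.2² = 27.91 kN/m, acting at H/3 = 1.067 m above the base.
FS_sliding = μW / P_a = 0.48×147.5 / 27.91 = 2.537.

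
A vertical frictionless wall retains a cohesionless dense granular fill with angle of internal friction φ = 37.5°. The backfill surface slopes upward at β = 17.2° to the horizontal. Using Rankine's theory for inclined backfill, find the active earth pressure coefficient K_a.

0.272

K_a = cos β · (cos β − √(cos²β − cos²φ)) / (cos β + √(cos²β − cos²φ)).
cos β = 0.9553, cos φ = 0.7934, √(cos²β − cos²φ) = 0.5321.
K_a = 0.9553 × (0.9553 − 0.5321)/(0.9553 + 0.5321) = 0.2718.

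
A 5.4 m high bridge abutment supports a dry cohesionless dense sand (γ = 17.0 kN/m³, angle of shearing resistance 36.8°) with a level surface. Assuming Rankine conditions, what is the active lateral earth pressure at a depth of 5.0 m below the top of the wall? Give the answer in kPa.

21.3 kPa

K_a = (1 − sin φ)/(1 + sin φ) = 0.2508.
σ_h = K_a γ z = 0.2508 × 17.0 × 5.0 = 21.31 kPa.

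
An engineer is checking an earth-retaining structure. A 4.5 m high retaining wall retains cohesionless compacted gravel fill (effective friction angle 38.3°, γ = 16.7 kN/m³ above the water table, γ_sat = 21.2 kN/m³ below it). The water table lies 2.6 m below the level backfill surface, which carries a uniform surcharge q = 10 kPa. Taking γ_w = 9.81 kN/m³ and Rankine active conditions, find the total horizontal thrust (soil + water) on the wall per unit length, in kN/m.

65.7 kN/m

K_a = tan²(45° − φ/2) = 0.2347.
γ' = 21.2 − 9.81 = 11.39 kN/m³. h₂ = H − d_w = 1.9 m.
σ'_h: at surface K_a·q = 2.347; at WT K_a(q+γd_w) = 12.54; at base K_a(q+γd_w+γ'h₂) = 17.62 kPa.
P₁ = ½(2.347+12.54)×2.6 = 19.35; P₂ = ½(12.54+17.62)×1.9 = 28.65; P_w = ½γ_w h₂² = 17.71.
Total = 19.35+28.65+17.71 = 65.71 kN/m.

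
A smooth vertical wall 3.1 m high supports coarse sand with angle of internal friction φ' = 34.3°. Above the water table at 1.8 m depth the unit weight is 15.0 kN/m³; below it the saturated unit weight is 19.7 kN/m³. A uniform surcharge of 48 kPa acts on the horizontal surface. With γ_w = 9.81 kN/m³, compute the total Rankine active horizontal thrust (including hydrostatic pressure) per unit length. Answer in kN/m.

68.7 kN/m

K_a = tan²(45° − φ/2) = 0.2792.
γ' = 19.7 − 9.81 = 9.890 kN/m³. h₂ = H − d_w = 1.3 m.
σ'_h: at surface K_a·q = 13.40; at WT K_a(q+γd_w) = 20.94; at base K_a(q+γd_w+γ'h₂) = 24.53 kPa.
P₁ = ½(13.40+20.94)×1.8 = 30.90; P₂ = ½(20.94+24.53)×1.3 = 29.55; P_w = ½γ_w h₂² = 8.289.
Total = 30.90+29.55+8.289 = 68.74 kN/m.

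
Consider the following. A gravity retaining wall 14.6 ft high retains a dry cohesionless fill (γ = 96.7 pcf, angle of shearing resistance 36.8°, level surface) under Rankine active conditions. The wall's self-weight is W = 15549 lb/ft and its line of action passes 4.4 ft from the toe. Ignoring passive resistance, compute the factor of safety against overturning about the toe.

K_a = tan²(45° − 36.8°/2) = 0.2508.
P_a = ½K_aγH² = 0.5×0.2508×96.7×14.6² = 2584 lb/ft, acting at H/3 = 4.867 ft above the base.
Overturning moment M_o = P_a × H/3 = 2584 × 4.867 = 12580.
Resisting moment M_r = W × 4.4 = 15549 × 4.4 = 68420.
FS_overturning = M_r/M_o = 68420/12580 = 5.439.

5.44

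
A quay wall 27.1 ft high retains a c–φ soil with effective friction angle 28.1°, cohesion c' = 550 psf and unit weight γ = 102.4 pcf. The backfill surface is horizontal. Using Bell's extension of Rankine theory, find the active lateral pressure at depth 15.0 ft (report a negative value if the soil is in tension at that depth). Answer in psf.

K_a = (1 − sin φ)/(1 + sin φ) = 0.3596.
σ_a = K_a γ z − 2c√K_a = 0.3596×102.4×15.0 − 2×550×0.5997 = -107.3 psf.

-107 psf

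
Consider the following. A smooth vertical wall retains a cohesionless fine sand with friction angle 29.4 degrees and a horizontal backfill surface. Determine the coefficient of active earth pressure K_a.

K_a = tan²(45° − φ/2) = tan²(30.30°) = 0.3415.

0.341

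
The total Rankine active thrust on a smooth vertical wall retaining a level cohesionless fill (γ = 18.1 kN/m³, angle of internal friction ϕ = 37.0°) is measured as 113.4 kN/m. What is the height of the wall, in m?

7.10 m

K_a = 0.2486. P_a = ½ K_a γ H² ⇒ H = √(2P_a/(K_a γ)).
H = √(2×113.4/(0.2486×18.1)) = 7.100 m.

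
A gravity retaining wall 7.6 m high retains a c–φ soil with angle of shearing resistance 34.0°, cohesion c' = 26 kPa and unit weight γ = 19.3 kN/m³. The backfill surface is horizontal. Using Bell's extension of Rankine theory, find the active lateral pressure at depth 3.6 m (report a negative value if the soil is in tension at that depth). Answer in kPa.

K_a = (1 − sin φ)/(1 + sin φ) = 0.2827.
σ_a = K_a γ z − 2c√K_a = 0.2827×19.3×3.6 − 2×26×0.5317 = -8.006 kPa.

-8.01 kPa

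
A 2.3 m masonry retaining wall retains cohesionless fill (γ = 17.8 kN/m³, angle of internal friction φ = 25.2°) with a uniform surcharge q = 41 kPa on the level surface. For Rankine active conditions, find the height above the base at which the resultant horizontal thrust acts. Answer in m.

K_a = 0.4027.
Triangular part P₁ = ½K_aγH² = 18.96 at H/3 = 0.7667 m; rectangular part P₂ = K_a q H = 37.98 at H/2 = 1.150 m.
ȳ = (P₁·0.7667 + P₂·1.150)/(P₁+P₂) = 1.022 m.

1.02 m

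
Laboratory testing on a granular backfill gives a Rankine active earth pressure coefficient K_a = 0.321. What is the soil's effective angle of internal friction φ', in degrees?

30.9°

K_a = tan²(45° − φ/2) ⇒ 45° − φ/2 = arctan(√0.321) = 29.53°.
φ = 2(45° − 29.53°) = 30.93°.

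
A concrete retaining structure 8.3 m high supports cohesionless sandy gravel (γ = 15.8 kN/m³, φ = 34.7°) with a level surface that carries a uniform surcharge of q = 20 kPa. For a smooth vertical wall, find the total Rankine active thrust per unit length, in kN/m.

195 kN/m

K_a = tan²(45° − φ/2) = 0.2745.
Soil triangle: ½ K_a γ H² = 0.5×0.2745×15.8×8.3² = 149.4 kN/m.
Surcharge rectangle: K_a q H = 0.2745×20×8.3 = 45.56 kN/m.
Total = 149.4 + 45.56 = 194.9 kN/m.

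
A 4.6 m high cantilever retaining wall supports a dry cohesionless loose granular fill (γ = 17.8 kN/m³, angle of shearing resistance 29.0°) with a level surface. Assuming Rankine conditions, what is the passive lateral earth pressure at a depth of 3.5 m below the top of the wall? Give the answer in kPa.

180 kPa

K_p = (1 + sin φ)/(1 − sin φ) = 2.882.
σ_h = K_p γ z = 2.882 × 17.8 × 3.5 = 179.6 kPa.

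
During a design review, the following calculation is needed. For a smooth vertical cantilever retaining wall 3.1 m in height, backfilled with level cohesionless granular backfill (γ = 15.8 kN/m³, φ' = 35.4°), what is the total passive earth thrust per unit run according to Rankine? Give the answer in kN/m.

K_p = tan²(45° + φ/2) = 3.754.
P_p = ½ K_p γ H² = 0.5 × 3.754 × 15.8 × 3.1² = 285.0 kN/m.

285 kN/m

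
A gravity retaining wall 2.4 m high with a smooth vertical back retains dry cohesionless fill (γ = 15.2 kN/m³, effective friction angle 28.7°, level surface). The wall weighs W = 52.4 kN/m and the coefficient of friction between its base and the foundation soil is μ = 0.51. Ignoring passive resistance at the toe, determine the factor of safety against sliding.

K_a = tan²(45° − 28.7°/2) = 0.3511.
P_a = ½K_aγH² = 0.5×0.3511×15.2×2.4² = 15.37 kN/m, acting at H/3 = 0.8000 m above the base.
FS_sliding = μW / P_a = 0.51×52.4 / 15.37 = 1.739.

1.74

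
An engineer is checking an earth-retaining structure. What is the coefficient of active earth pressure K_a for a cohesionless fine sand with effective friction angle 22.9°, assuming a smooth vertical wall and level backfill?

K_a = (1 − sin φ)/(1 + sin φ) = (1 − sin 22.9°)/(1 + sin 22.9°) = 0.4398.

0.440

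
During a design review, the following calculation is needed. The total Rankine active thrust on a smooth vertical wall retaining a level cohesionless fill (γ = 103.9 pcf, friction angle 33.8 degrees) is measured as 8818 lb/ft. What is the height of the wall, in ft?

24.4 ft

K_a = 0.2851. P_a = ½ K_a γ H² ⇒ H = √(2P_a/(K_a γ)).
H = √(2×8818/(0.2851×103.9)) = 24.40 ft.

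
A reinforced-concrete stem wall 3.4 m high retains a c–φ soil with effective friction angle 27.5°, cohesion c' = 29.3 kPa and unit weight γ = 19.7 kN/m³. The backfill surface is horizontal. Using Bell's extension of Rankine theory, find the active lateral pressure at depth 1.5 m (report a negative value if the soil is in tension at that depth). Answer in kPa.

-24.7 kPa

K_a = (1 − sin φ)/(1 + sin φ) = 0.3682.
σ_a = K_a γ z − 2c√K_a = 0.3682×19.7×1.5 − 2×29.3×0.6068 = -24.68 kPa.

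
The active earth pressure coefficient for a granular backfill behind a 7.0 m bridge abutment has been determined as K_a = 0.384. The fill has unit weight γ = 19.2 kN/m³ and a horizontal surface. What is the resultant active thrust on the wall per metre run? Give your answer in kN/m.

181 kN/m

P = ½ K_a γ H² = 0.5 × 0.384 × 19.2 × 7.0² = 180.6 kN/m.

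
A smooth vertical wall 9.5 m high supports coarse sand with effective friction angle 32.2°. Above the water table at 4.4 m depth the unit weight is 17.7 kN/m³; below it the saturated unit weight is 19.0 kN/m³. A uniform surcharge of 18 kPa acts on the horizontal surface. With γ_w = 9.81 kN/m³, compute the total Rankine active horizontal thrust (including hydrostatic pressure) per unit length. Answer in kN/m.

K_a = tan²(45° − φ/2) = 0.3047.
γ' = 19.0 − 9.81 = 9.190 kN/m³. h₂ = H − d_w = 5.1 m.
σ'_h: at surface K_a·q = 5.485; at WT K_a(q+γd_w) = 29.22; at base K_a(q+γd_w+γ'h₂) = 43.50 kPa.
P₁ = ½(5.485+29.22)×4.4 = 76.35; P₂ = ½(29.22+43.50)×5.1 = 185.4; P_w = ½γ_w h₂² = 127.6.
Total = 76.35+185.4+127.6 = 389.4 kN/m.

389 kN/m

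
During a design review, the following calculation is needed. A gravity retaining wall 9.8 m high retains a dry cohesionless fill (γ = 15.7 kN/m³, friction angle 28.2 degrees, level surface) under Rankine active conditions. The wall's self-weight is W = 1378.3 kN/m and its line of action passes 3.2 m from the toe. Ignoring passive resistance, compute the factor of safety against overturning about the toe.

5.00

K_a = tan²(45° − 28.2°/2) = 0.3582.
P_a = ½K_aγH² = 0.5×0.3582×15.7×9.8² = 270.0 kN/m, acting at H/3 = 3.267 m above the base.
Overturning moment M_o = P_a × H/3 = 270.0 × 3.267 = 882.1.
Resisting moment M_r = W × 3.2 = 1378.3 × 3.2 = 4411.
FS_overturning = M_r/M_o = 4411/882.1 = 5.000.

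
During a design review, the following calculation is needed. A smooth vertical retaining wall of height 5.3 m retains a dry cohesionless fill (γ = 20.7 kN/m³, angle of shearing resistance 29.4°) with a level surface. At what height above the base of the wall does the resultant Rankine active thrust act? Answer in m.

1.77 m

K_a = 0.3415.
The pressure distribution is triangular, so the resultant acts at H/3 above the base = 5.3/3 = 1.767 m.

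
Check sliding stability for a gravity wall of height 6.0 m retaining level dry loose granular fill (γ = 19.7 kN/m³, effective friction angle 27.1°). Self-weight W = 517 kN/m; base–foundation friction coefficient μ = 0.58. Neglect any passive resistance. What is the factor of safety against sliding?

2.26

K_a = tan²(45° − 27.1°/2) = 0.3741.
P_a = ½K_aγH² = 0.5×0.3741×19.7×6.0² = 132.6 kN/m, acting at H/3 = 2.000 m above the base.
FS_sliding = μW / P_a = 0.58×517 / 132.6 = 2.261.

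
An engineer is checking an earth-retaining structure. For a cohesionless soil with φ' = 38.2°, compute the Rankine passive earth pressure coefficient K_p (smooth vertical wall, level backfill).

K_p = (1 + sin φ)/(1 − sin φ) = tan²(45° + 38.2°/2) = 4.241.

4.24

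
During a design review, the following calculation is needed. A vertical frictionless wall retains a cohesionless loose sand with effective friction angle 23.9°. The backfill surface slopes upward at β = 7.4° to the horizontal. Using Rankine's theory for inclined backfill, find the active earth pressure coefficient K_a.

K_a = cos β · (cos β − √(cos²β − cos²φ)) / (cos β + √(cos²β − cos²φ)).
cos β = 0.9917, cos φ = 0.9143, √(cos²β − cos²φ) = 0.3841.
K_a = 0.9917 × (0.9917 − 0.3841)/(0.9917 + 0.3841) = 0.4379.

0.438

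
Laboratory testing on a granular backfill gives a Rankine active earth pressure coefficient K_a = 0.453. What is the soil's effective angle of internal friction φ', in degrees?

K_a = tan²(45° − φ/2) ⇒ 45° − φ/2 = arctan(√0.453) = 33.94°.
φ = 2(45° − 33.94°) = 22.11°.

22.1°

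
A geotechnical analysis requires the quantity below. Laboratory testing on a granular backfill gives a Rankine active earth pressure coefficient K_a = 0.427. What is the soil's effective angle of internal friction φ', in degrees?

K_a = tan²(45° − φ/2) ⇒ 45° − φ/2 = arctan(√0.427) = 33.16°.
φ = 2(45° − 33.16°) = 23.67°.

23.7°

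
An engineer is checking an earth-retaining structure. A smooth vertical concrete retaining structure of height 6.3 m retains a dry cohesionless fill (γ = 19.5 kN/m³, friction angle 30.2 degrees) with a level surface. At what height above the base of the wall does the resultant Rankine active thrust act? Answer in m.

K_a = 0.3307.
The pressure distribution is triangular, so the resultant acts at H/3 above the base = 6.3/3 = 2.100 m.

2.10 m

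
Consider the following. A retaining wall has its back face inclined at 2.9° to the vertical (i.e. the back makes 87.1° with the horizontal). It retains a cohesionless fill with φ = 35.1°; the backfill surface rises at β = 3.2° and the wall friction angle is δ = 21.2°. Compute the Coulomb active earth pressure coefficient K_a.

0.274

K_a = sin²(α+φ) / [sin²α · sin(α−δ) · (1 + √{sin(φ+δ)sin(φ−β) / (sin(α−δ)sin(α+β))})²].
With α = 87.1°, φ = 35.1°, δ = 21.2°, β = 3.2°: K_a = 0.2741.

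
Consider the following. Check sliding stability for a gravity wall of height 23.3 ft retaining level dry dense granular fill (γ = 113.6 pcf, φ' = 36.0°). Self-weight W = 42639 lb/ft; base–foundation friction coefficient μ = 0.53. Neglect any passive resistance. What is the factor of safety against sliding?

2.82

K_a = tan²(45° − 36.0°/2) = 0.2596.
P_a = ½K_aγH² = 0.5×0.2596×113.6×23.3² = 8006 lb/ft, acting at H/3 = 7.767 ft above the base.
FS_sliding = μW / P_a = 0.53×42639 / 8006 = 2.823.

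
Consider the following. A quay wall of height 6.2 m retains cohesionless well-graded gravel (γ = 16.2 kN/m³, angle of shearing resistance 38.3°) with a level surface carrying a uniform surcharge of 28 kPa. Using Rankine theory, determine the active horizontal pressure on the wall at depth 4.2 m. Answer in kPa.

22.5 kPa

K_a = (1 − sin φ)/(1 + sin φ) = 0.2347.
σ_v = γz + q = 16.2 × 4.2 + 28 = 96.04 kPa.
σ_h = K_a σ_v = 0.2347 × 96.04 = 22.54 kPa.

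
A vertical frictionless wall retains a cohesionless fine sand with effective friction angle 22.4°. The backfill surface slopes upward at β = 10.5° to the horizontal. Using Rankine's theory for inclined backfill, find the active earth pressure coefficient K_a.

K_a = cos β · (cos β − √(cos²β − cos²φ)) / (cos β + √(cos²β − cos²φ)).
cos β = 0.9833, cos φ = 0.9245, √(cos²β − cos²φ) = 0.3347.
K_a = 0.9833 × (0.9833 − 0.3347)/(0.9833 + 0.3347) = 0.4839.

0.484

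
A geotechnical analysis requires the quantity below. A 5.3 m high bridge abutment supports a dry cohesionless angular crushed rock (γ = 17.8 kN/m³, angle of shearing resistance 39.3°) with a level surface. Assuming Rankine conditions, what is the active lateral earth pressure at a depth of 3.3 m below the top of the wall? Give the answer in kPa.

K_a = (1 − sin φ)/(1 + sin φ) = 0.2245.
σ_h = K_a γ z = 0.2245 × 17.8 × 3.3 = 13.18 kPa.

13.2 kPa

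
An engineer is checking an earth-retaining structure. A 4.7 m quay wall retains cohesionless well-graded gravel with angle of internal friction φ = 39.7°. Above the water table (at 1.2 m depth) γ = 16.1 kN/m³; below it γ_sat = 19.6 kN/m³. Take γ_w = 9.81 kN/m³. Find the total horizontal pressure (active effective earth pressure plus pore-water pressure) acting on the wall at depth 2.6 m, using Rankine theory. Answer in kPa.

K_a = (1 − sin φ)/(1 + sin φ) = 0.2204.
γ' = 19.6 − 9.81 = 9.790 kN/m³.
Effective vertical stress at 2.6 m: σ'_v = 16.1×1.2 + 9.790×1.40 = 33.03 kPa.
σ'_h = K_a σ'_v = 0.2204 × 33.03 = 7.280 kPa; u = γ_w × 1.40 = 13.73 kPa.
Total σ_h = 7.280 + 13.73 = 21.01 kPa.

21.0 kPa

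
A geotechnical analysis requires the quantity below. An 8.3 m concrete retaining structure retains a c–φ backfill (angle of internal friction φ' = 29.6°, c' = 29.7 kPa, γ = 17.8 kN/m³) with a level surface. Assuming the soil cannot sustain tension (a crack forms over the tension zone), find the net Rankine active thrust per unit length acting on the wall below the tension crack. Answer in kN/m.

K_a = 0.3387; √K_a = 0.5820.
Tension-crack depth z_c = 2c/(γ√K_a) = 2×29.7/(17.8×0.5820) = 5.734 m.
σ_a at base = K_a γ H − 2c√K_a = 0.3387×17.8×8.3 − 2×29.7×0.5820 = 15.47 kPa.
P_a = ½ × 15.47 × (H − z_c) = 0.5×15.47×2.566 = 19.86 kN/m.

19.9 kN/m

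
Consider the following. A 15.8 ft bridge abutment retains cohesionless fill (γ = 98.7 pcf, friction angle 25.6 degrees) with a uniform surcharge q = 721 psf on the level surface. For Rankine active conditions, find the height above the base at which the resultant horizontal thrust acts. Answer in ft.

6.53 ft

K_a = 0.3966.
Triangular part P₁ = ½K_aγH² = 4886 at H/3 = 5.267 ft; rectangular part P₂ = K_a q H = 4518 at H/2 = 7.900 ft.
ȳ = (P₁·5.267 + P₂·7.900)/(P₁+P₂) = 6.532 ft.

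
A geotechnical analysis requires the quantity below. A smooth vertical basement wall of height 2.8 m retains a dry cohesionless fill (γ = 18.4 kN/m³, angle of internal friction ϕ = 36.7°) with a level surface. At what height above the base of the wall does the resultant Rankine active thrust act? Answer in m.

0.933 m

K_a = 0.2519.
The pressure distribution is triangular, so the resultant acts at H/3 above the base = 2.8/3 = 0.9333 m.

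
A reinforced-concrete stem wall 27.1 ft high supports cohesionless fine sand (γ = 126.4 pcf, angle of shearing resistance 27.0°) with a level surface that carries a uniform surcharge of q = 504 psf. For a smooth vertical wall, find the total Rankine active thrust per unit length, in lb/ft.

K_a = tan²(45° − φ/2) = 0.3755.
Soil triangle: ½ K_a γ H² = 0.5×0.3755×126.4×27.1² = 17430 lb/ft.
Surcharge rectangle: K_a q H = 0.3755×504×27.1 = 5129 lb/ft.
Total = 17430 + 5129 = 22560 lb/ft.

22600 lb/ft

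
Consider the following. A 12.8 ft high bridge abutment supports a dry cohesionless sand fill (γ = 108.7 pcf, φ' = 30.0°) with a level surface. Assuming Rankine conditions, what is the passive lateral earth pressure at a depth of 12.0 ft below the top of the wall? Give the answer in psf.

K_p = (1 + sin φ)/(1 − sin φ) = 3.000.
σ_h = K_p γ z = 3.000 × 108.7 × 12.0 = 3913 psf.

3910 psf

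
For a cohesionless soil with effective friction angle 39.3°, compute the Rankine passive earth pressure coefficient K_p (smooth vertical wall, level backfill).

4.46

K_p = (1 + sin φ)/(1 − sin φ) = tan²(45° + 39.3°/2) = 4.455.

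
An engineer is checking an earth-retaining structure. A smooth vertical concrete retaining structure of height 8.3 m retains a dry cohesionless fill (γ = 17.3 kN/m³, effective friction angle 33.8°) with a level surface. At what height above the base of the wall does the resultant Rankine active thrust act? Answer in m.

K_a = 0.2851.
The pressure distribution is triangular, so the resultant acts at H/3 above the base = 8.3/3 = 2.767 m.

2.77 m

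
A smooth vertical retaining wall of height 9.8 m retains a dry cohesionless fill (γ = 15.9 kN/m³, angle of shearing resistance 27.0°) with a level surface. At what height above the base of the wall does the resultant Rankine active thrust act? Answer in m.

K_a = 0.3755.
The pressure distribution is triangular, so the resultant acts at H/3 above the base = 9.8/3 = 3.267 m.

3.27 m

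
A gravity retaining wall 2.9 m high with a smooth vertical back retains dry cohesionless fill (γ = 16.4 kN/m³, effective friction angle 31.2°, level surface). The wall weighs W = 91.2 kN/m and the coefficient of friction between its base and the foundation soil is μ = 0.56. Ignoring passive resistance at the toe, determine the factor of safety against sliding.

2.33

K_a = tan²(45° − 31.2°/2) = 0.3175.
P_a = ½K_aγH² = 0.5×0.3175×16.4×2.9² = 21.90 kN/m, acting at H/3 = 0.9667 m above the base.
FS_sliding = μW / P_a = 0.56×91.2 / 21.90 = 2.333.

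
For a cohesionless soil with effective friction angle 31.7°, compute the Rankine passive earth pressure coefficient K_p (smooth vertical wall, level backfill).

3.21

K_p = (1 + sin φ)/(1 − sin φ) = tan²(45° + 31.7°/2) = 3.215.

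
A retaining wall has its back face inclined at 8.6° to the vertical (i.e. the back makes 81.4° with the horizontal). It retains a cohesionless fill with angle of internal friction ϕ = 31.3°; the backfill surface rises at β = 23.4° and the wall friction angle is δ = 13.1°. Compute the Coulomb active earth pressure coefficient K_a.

0.532

K_a = sin²(α+φ) / [sin²α · sin(α−δ) · (1 + √{sin(φ+δ)sin(φ−β) / (sin(α−δ)sin(α+β))})²].
With α = 81.4°, φ = 31.3°, δ = 13.1°, β = 23.4°: K_a = 0.5319.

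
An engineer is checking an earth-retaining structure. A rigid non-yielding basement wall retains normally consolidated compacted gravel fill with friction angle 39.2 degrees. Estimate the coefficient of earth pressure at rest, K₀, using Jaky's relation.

0.368

K₀ = 1 − sin φ' = 1 − sin 39.2° = 0.3680.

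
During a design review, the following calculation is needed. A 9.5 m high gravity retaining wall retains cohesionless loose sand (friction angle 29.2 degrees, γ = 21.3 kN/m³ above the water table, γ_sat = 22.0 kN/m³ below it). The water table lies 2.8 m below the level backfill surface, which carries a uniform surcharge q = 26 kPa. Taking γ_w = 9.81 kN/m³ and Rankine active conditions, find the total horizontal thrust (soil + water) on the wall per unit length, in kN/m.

K_a = tan²(45° − φ/2) = 0.3442.
γ' = 22.0 − 9.81 = 12.19 kN/m³. h₂ = H − d_w = 6.7 m.
σ'_h: at surface K_a·q = 8.950; at WT K_a(q+γd_w) = 29.48; at base K_a(q+γd_w+γ'h₂) = 57.59 kPa.
P₁ = ½(8.950+29.48)×2.8 = 53.80; P₂ = ½(29.48+57.59)×6.7 = 291.7; P_w = ½γ_w h₂² = 220.2.
Total = 53.80+291.7+220.2 = 565.7 kN/m.

566 kN/m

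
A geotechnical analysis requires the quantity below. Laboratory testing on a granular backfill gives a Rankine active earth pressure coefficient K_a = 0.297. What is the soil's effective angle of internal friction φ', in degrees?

32.8°

K_a = tan²(45° − φ/2) ⇒ 45° − φ/2 = arctan(√0.297) = 28.59°.
φ = 2(45° − 28.59°) = 32.82°.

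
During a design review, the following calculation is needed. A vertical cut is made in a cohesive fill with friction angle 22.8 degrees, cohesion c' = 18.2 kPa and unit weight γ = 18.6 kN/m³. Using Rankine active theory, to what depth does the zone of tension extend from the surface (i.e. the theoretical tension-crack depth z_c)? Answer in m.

K_a = tan²(45° − 22.8°/2) = 0.4414; √K_a = 0.6644.
The active pressure is zero where K_a γ z = 2c√K_a, so z_c = 2c/(γ√K_a) = 2×18.2/(18.6×0.6644) = 2.946 m.

2.95 m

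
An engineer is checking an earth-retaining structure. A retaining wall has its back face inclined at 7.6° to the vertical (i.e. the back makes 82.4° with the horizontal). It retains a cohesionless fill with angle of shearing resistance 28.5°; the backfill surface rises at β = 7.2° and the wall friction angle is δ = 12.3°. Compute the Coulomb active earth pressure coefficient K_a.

0.419

K_a = sin²(α+φ) / [sin²α · sin(α−δ) · (1 + √{sin(φ+δ)sin(φ−β) / (sin(α−δ)sin(α+β))})²].
With α = 82.4°, φ = 28.5°, δ = 12.3°, β = 7.2°: K_a = 0.4185.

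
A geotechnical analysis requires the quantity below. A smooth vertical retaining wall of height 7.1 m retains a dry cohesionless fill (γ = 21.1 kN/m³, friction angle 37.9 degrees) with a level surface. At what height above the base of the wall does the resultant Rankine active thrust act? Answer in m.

2.37 m

K_a = 0.2389.
The pressure distribution is triangular, so the resultant acts at H/3 above the base = 7.1/3 = 2.367 m.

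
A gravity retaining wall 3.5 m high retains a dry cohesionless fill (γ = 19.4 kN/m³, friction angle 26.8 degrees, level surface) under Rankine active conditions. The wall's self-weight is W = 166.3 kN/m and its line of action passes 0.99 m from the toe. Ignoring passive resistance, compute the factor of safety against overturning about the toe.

K_a = tan²(45° − 26.8°/2) = 0.3785.
P_a = ½K_aγH² = 0.5×0.3785×19.4×3.5² = 44.97 kN/m, acting at H/3 = 1.167 m above the base.
Overturning moment M_o = P_a × H/3 = 44.97 × 1.167 = 52.47.
Resisting moment M_r = W × 0.99 = 166.3 × 0.99 = 164.6.
FS_overturning = M_r/M_o = 164.6/52.47 = 3.138.

3.14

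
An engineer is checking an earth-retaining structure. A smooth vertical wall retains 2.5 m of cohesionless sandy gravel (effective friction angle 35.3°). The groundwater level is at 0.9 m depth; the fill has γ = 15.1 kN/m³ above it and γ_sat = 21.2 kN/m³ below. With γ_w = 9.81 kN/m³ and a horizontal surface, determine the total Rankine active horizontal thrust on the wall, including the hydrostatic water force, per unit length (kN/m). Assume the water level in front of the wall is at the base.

K_a = tan²(45° − φ/2) = 0.2675.
γ' = 21.2 − 9.81 = 11.39 kN/m³. Depth below WT = 1.6 m.
σ'_h at WT = K_a γ d_w = 3.636 kPa; at base = 3.636 + K_a γ' × 1.6 = 8.512 kPa.
P₁ (0–0.9 m) = ½×3.636×0.9 = 1.636. P₂ (0.9–2.5 m) = ½(3.636+8.512)×1.6 = 9.718.
P_w = ½ γ_w h₂² = 0.5×9.81×1.6² = 12.56. Total = 1.636+9.718+12.56 = 23.91 kN/m.

23.9 kN/m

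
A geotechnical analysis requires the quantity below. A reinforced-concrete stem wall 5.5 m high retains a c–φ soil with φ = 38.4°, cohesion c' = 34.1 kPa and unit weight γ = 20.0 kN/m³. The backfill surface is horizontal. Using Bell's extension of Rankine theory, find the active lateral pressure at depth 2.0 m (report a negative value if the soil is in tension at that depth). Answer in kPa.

K_a = (1 − sin φ)/(1 + sin φ) = 0.2337.
σ_a = K_a γ z − 2c√K_a = 0.2337×20.0×2.0 − 2×34.1×0.4834 = -23.62 kPa.

-23.6 kPa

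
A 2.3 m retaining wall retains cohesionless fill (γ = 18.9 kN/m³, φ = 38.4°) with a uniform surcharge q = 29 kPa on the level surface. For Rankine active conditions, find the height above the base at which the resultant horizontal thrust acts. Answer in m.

0.986 m

K_a = 0.2337.
Triangular part P₁ = ½K_aγH² = 11.68 at H/3 = 0.7667 m; rectangular part P₂ = K_a q H = 15.59 at H/2 = 1.150 m.
ȳ = (P₁·0.7667 + P₂·1.150)/(P₁+P₂) = 0.9858 m.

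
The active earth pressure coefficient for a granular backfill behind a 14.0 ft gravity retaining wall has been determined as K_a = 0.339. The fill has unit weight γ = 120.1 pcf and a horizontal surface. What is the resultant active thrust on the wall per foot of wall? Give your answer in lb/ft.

3990 lb/ft

P = ½ K_a γ H² = 0.5 × 0.339 × 120.1 × 14.0² = 3990 lb/ft.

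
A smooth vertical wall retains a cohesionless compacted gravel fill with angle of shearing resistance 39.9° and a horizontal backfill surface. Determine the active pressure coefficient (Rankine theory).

K_a = tan²(45° − φ/2) = tan²(25.05°) = 0.2184.

0.218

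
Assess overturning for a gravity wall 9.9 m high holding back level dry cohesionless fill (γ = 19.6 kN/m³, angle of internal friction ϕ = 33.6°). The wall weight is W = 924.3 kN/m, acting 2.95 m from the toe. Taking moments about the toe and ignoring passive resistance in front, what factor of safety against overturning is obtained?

K_a = tan²(45° − 33.6°/2) = 0.2875.
P_a = ½K_aγH² = 0.5×0.2875×19.6×9.9² = 276.1 kN/m, acting at H/3 = 3.300 m above the base.
Overturning moment M_o = P_a × H/3 = 276.1 × 3.300 = 911.3.
Resisting moment M_r = W × 2.95 = 924.3 × 2.95 = 2727.
FS_overturning = M_r/M_o = 2727/911.3 = 2.992.

2.99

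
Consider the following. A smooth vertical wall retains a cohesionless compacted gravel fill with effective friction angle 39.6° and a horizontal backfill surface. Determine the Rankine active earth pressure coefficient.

0.221

K_a = (1 − sin φ)/(1 + sin φ) = (1 − sin 39.6°)/(1 + sin 39.6°) = 0.2214.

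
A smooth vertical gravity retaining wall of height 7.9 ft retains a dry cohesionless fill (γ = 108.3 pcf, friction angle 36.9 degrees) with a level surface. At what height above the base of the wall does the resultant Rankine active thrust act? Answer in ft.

2.63 ft

K_a = 0.2497.
The pressure distribution is triangular, so the resultant acts at H/3 above the base = 7.9/3 = 2.633 ft.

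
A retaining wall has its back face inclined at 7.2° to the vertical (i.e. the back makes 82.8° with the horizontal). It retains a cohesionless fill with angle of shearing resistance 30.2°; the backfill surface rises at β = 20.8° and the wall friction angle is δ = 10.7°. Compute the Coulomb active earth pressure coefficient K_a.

0.504

K_a = sin²(α+φ) / [sin²α · sin(α−δ) · (1 + √{sin(φ+δ)sin(φ−β) / (sin(α−δ)sin(α+β))})²].
With α = 82.8°, φ = 30.2°, δ = 10.7°, β = 20.8°: K_a = 0.5038.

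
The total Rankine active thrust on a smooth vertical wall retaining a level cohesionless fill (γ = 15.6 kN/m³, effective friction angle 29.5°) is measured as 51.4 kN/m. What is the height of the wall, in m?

K_a = 0.3401. P_a = ½ K_a γ H² ⇒ H = √(2P_a/(K_a γ)).
H = √(2×51.4/(0.3401×15.6)) = 4.402 m.

4.40 m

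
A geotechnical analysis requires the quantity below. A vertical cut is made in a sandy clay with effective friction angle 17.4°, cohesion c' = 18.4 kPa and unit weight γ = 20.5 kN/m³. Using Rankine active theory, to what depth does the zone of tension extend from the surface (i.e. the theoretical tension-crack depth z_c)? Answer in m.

2.44 m

K_a = tan²(45° − 17.4°/2) = 0.5396; √K_a = 0.7346.
The active pressure is zero where K_a γ z = 2c√K_a, so z_c = 2c/(γ√K_a) = 2×18.4/(20.5×0.7346) = 2.444 m.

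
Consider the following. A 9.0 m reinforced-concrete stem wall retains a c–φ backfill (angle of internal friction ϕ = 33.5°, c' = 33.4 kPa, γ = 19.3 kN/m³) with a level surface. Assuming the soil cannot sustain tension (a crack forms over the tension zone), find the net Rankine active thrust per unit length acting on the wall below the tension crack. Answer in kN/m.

18.2 kN/m

K_a = 0.2887; √K_a = 0.5373.
Tension-crack depth z_c = 2c/(γ√K_a) = 2×33.4/(19.3×0.5373) = 6.441 m.
σ_a at base = K_a γ H − 2c√K_a = 0.2887×19.3×9.0 − 2×33.4×0.5373 = 14.26 kPa.
P_a = ½ × 14.26 × (H − z_c) = 0.5×14.26×2.559 = 18.24 kN/m.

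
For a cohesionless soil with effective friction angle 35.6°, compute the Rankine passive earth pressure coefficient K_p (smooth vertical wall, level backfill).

3.79

K_p = (1 + sin φ)/(1 − sin φ) = tan²(45° + 35.6°/2) = 3.786.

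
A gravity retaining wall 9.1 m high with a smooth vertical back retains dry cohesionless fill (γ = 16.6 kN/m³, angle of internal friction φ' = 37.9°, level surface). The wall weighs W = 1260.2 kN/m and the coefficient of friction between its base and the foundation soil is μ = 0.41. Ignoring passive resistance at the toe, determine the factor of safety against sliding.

K_a = tan²(45° − 37.9°/2) = 0.2389.
P_a = ½K_aγH² = 0.5×0.2389×16.6×9.1² = 164.2 kN/m, acting at H/3 = 3.033 m above the base.
FS_sliding = μW / P_a = 0.41×1260.2 / 164.2 = 3.146.

3.15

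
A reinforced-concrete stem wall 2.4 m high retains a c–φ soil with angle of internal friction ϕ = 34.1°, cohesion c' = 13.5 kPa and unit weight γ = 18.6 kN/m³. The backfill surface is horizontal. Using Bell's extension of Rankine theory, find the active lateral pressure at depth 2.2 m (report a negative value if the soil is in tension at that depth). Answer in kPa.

K_a = (1 − sin φ)/(1 + sin φ) = 0.2815.
σ_a = K_a γ z − 2c√K_a = 0.2815×18.6×2.2 − 2×13.5×0.5306 = -2.806 kPa.

-2.81 kPa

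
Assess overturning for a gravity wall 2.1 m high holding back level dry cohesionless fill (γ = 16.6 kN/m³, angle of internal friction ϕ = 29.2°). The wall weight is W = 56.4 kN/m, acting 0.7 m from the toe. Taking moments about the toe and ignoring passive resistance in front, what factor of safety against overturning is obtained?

K_a = tan²(45° − 29.2°/2) = 0.3442.
P_a = ½K_aγH² = 0.5×0.3442×16.6×2.1² = 12.60 kN/m, acting at H/3 = 0.7000 m above the base.
Overturning moment M_o = P_a × H/3 = 12.60 × 0.7000 = 8.819.
Resisting moment M_r = W × 0.7 = 56.4 × 0.7 = 39.48.
FS_overturning = M_r/M_o = 39.48/8.819 = 4.476.

4.48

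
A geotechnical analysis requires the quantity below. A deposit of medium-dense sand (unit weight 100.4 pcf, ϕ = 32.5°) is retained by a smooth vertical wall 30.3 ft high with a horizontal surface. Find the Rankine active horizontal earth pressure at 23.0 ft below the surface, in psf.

695 psf

K_a = (1 − sin φ)/(1 + sin φ) = 0.3010.
σ_h = K_a γ z = 0.3010 × 100.4 × 23.0 = 695.0 psf.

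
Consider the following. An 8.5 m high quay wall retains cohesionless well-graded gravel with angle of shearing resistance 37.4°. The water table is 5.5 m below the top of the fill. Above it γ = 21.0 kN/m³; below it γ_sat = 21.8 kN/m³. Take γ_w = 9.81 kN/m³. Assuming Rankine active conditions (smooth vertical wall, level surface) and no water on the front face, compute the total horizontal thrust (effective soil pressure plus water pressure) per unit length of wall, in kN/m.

220 kN/m

K_a = tan²(45° − φ/2) = 0.2443.
γ' = 21.8 − 9.81 = 11.99 kN/m³. Depth below WT = 3.0 m.
σ'_h at WT = K_a γ d_w = 28.21 kPa; at base = 28.21 + K_a γ' × 3.0 = 37.00 kPa.
P₁ (0–5.5 m) = ½×28.21×5.5 = 77.58. P₂ (5.5–8.5 m) = ½(28.21+37.00)×3.0 = 97.82.
P_w = ½ γ_w h₂² = 0.5×9.81×3.0² = 44.14. Total = 77.58+97.82+44.14 = 219.5 kN/m.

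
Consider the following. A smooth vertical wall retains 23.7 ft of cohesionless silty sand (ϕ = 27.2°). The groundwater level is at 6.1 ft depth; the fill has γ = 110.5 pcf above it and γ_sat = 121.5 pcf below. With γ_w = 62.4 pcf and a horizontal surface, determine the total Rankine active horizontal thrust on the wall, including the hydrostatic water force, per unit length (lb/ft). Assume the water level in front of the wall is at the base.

18300 lb/ft

K_a = tan²(45° − φ/2) = 0.3726.
γ' = 121.5 − 62.4 = 59.10 pcf. Depth below WT = 17.6 ft.
σ'_h at WT = K_a γ d_w = 251.1 psf; at base = 251.1 + K_a γ' × 17.6 = 638.7 psf.
P₁ (0–6.1 ft) = ½×251.1×6.1 = 766.0. P₂ (6.1–23.7 ft) = ½(251.1+638.7)×17.6 = 7831.
P_w = ½ γ_w h₂² = 0.5×62.4×17.6² = 9665. Total = 766.0+7831+9665 = 18260 lb/ft.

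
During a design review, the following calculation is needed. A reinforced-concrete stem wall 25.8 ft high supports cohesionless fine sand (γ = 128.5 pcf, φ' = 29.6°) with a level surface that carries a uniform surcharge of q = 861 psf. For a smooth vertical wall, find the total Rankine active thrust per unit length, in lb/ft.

K_a = tan²(45° − φ/2) = 0.3387.
Soil triangle: ½ K_a γ H² = 0.5×0.3387×128.5×25.8² = 14490 lb/ft.
Surcharge rectangle: K_a q H = 0.3387×861×25.8 = 7525 lb/ft.
Total = 14490 + 7525 = 22010 lb/ft.

22000 lb/ft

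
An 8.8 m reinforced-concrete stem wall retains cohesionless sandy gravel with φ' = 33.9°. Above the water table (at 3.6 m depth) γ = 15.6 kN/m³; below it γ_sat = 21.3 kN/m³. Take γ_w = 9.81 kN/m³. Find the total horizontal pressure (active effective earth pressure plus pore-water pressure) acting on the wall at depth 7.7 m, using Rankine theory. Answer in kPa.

69.5 kPa

K_a = (1 − sin φ)/(1 + sin φ) = 0.2839.
γ' = 21.3 − 9.81 = 11.49 kN/m³.
Effective vertical stress at 7.7 m: σ'_v = 15.6×3.6 + 11.49×4.10 = 103.3 kPa.
σ'_h = K_a σ'_v = 0.2839 × 103.3 = 29.32 kPa; u = γ_w × 4.10 = 40.22 kPa.
Total σ_h = 29.32 + 40.22 = 69.54 kPa.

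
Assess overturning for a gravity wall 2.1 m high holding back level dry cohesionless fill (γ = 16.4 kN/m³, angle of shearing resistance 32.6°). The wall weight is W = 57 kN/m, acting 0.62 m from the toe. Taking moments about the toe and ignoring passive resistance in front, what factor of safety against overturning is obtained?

K_a = tan²(45° − 32.6°/2) = 0.2997.
P_a = ½K_aγH² = 0.5×0.2997×16.4×2.1² = 10.84 kN/m, acting at H/3 = 0.7000 m above the base.
Overturning moment M_o = P_a × H/3 = 10.84 × 0.7000 = 7.587.
Resisting moment M_r = W × 0.62 = 57 × 0.62 = 35.34.
FS_overturning = M_r/M_o = 35.34/7.587 = 4.658.

4.66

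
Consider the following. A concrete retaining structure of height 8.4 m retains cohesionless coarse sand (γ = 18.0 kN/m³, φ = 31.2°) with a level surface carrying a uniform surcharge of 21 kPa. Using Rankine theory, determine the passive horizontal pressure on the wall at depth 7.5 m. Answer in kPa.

491 kPa

K_p = (1 + sin φ)/(1 − sin φ) = 3.150.
σ_v = γz + q = 18.0 × 7.5 + 21 = 156.0 kPa.
σ_h = K_p σ_v = 3.150 × 156.0 = 491.3 kPa.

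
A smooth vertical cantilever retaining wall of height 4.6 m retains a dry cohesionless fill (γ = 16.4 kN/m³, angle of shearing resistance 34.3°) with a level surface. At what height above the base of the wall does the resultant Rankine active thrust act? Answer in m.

K_a = 0.2792.
The pressure distribution is triangular, so the resultant acts at H/3 above the base = 4.6/3 = 1.533 m.

1.53 m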